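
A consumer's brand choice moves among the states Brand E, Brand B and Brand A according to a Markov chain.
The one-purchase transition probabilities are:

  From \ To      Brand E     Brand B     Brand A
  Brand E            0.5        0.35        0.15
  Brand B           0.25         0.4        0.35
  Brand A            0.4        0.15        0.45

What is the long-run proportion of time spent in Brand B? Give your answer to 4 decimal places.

Let the stationary distribution be π with π = πP and π_1 + π_2 + π_3 = 1.
π_1 = 0.5·π_1 + 0.25·π_2 + 0.4·π_3
π_2 = 0.35·π_1 + 0.4·π_2 + 0.15·π_3
Solving with the normalization constraint gives π = (0.3936, 0.3050, 0.3014).
So the stationary probability of Brand B is 0.3050.

0.3050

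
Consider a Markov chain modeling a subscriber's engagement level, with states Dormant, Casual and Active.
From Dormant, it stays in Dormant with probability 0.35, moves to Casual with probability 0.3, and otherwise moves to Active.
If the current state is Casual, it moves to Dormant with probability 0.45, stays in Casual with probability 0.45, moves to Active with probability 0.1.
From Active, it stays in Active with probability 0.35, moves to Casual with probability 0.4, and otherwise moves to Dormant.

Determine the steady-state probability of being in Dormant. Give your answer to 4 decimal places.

0.3629

Let the stationary distribution be π with π = πP and π_1 + π_2 + π_3 = 1.
π_1 = 0.35·π_1 + 0.45·π_2 + 0.25·π_3
π_2 = 0.3·π_1 + 0.45·π_2 + 0.4·π_3
Solving with the normalization constraint gives π = (0.3629, 0.3829, 0.2543).
So the stationary probability of Dormant is 0.3629.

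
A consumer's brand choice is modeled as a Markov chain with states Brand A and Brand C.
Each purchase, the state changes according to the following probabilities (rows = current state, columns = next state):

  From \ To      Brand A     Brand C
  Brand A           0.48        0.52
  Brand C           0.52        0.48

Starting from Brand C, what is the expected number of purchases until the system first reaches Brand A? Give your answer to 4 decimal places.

Let t(s) be the expected number of purchases to first reach Brand A from state s, with t(Brand A) = 0. Conditioning on the first purchase:
t(Brand C) = 1 + 0.48·t(Brand C)
Solving: t(Brand C) = 1.9231.
Expected purchases from Brand C to Brand A: 1.9231.

1.9231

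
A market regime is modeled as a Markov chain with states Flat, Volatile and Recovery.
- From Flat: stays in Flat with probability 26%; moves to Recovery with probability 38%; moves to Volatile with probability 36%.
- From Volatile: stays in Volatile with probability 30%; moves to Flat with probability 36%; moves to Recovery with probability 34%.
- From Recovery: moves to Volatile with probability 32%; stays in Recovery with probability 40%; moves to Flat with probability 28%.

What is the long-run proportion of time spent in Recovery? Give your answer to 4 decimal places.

Let the stationary distribution be π with π = πP and π_1 + π_2 + π_3 = 1.
π_1 = 0.26·π_1 + 0.36·π_2 + 0.28·π_3
π_2 = 0.36·π_1 + 0.3·π_2 + 0.32·π_3
Solving with the normalization constraint gives π = (0.3000, 0.3255, 0.3745).
So the stationary probability of Recovery is 0.3745.

0.3745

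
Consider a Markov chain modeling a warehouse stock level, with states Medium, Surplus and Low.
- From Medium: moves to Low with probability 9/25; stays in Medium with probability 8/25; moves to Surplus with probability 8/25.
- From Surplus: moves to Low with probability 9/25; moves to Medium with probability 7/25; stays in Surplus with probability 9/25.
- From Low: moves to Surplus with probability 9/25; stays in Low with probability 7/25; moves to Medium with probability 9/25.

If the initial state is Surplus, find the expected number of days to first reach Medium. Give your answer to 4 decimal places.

Let t(s) be the expected number of days to first reach Medium from state s, with t(Medium) = 0. Conditioning on the first day:
t(Surplus) = 1 + 0.36·t(Surplus) + 0.36·t(Low)
t(Low) = 1 + 0.36·t(Surplus) + 0.28·t(Low)
Solving: t(Surplus) = 3.2609, t(Low) = 3.0193.
Expected days from Surplus to Medium: 3.2609.

3.2609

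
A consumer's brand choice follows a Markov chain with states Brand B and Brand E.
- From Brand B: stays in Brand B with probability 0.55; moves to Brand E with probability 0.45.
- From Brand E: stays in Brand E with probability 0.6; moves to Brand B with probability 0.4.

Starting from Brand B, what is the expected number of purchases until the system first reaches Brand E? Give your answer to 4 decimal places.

2.2222

Let t(s) be the expected number of purchases to first reach Brand E from state s, with t(Brand E) = 0. Conditioning on the first purchase:
t(Brand B) = 1 + 0.55·t(Brand B)
Solving: t(Brand B) = 2.2222.
Expected purchases from Brand B to Brand E: 2.2222.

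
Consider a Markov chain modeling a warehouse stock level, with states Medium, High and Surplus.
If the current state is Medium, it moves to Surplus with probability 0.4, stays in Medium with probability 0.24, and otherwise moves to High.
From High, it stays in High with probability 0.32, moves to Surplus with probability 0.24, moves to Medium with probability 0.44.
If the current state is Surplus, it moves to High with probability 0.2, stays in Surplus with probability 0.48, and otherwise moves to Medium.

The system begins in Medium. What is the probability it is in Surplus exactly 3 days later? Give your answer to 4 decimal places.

0.3849

Propagate the distribution vector 3 days from Medium.
After 0 days: (1.0000, 0.0000, 0.0000)
After 1 day: (0.2400, 0.3600, 0.4000)
After 2 days: (0.3440, 0.2816, 0.3744)
After 3 days: (0.3263, 0.2888, 0.3849)
P(in Surplus after 3 days) = 0.3849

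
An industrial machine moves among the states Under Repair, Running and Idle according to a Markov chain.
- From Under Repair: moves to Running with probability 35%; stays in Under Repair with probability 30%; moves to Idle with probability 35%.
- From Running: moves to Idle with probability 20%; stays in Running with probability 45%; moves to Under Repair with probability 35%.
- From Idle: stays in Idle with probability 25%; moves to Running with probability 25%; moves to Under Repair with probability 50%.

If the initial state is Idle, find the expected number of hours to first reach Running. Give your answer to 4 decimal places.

3.4286

Let t(s) be the expected number of hours to first reach Running from state s, with t(Running) = 0. Conditioning on the first hour:
t(Under Repair) = 1 + 0.3·t(Under Repair) + 0.35·t(Idle)
t(Idle) = 1 + 0.5·t(Under Repair) + 0.25·t(Idle)
Solving: t(Under Repair) = 3.1429, t(Idle) = 3.4286.
Expected hours from Idle to Running: 3.4286.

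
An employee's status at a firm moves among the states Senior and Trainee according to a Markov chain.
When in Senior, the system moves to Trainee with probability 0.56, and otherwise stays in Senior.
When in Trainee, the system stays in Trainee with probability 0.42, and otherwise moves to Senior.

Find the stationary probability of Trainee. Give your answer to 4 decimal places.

0.4912

Let the stationary distribution be π with π = πP and π_1 + π_2 = 1.
π_1 = 0.44·π_1 + 0.58·π_2
Solving with the normalization constraint gives π = (0.5088, 0.4912).
So the stationary probability of Trainee is 0.4912.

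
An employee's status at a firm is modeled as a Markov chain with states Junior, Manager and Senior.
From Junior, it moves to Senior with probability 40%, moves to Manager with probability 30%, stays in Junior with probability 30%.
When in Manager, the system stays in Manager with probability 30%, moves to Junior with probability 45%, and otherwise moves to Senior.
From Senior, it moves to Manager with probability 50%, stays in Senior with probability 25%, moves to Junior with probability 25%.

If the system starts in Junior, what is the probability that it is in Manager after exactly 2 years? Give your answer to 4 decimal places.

0.3800

Sum over the intermediate state after 1 year:
P = P(Junior→Junior)·P(Junior→Manager) + P(Junior→Manager)·P(Manager→Manager) + P(Junior→Senior)·P(Senior→Manager)
  = 0.3×0.3 + 0.3×0.3 + 0.4×0.5
  = 0.0900 + 0.0900 + 0.2000 = 0.3800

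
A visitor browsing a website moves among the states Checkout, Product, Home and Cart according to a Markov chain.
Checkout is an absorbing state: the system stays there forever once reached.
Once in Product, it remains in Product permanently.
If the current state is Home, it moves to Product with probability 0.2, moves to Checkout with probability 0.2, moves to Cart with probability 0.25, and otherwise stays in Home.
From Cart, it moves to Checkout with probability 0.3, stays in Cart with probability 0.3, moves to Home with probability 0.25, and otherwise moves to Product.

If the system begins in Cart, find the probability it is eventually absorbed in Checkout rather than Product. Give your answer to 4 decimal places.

Let h(s) be the probability of absorption at Checkout starting from transient state s. Then h(Checkout) = 1 and h(Product) = 0. By first-step analysis:
h(Home) = 0.2·1 + 0.2·0 + 0.35·h(Home) + 0.25·h(Cart)
h(Cart) = 0.3·1 + 0.15·0 + 0.25·h(Home) + 0.3·h(Cart)
Solving: h(Home) = 0.5478, h(Cart) = 0.6242.
Starting from Cart, the probability is 0.6242.

0.6242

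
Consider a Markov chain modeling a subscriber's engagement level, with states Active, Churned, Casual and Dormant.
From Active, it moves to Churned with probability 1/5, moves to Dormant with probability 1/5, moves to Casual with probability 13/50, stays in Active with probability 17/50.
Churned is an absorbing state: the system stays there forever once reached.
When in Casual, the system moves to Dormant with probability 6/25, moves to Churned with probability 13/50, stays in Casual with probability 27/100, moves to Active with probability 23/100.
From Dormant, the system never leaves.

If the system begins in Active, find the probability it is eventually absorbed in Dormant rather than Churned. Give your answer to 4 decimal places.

Let h(s) be the probability of absorption at Dormant starting from transient state s. Then h(Dormant) = 1 and h(Churned) = 0. By first-step analysis:
h(Active) = 0.34·h(Active) + 0.2·0 + 0.26·h(Casual) + 0.2·1
h(Casual) = 0.23·h(Active) + 0.26·0 + 0.27·h(Casual) + 0.24·1
Solving: h(Active) = 0.4938, h(Casual) = 0.4844.
Starting from Active, the probability is 0.4938.

0.4938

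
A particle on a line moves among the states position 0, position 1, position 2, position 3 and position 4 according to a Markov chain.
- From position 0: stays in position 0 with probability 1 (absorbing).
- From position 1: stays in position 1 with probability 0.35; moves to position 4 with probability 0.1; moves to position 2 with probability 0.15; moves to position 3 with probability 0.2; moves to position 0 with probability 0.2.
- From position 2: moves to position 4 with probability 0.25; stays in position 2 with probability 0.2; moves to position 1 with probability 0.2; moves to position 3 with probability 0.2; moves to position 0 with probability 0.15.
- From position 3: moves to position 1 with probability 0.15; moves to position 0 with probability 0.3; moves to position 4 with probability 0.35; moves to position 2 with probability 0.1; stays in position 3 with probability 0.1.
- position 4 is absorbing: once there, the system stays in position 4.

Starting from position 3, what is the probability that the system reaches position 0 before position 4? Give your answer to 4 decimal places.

0.4757

Let h(s) be the probability of absorption at position 0 starting from transient state s. Then h(position 0) = 1 and h(position 4) = 0. By first-step analysis:
h(position 1) = 0.2·1 + 0.35·h(position 1) + 0.15·h(position 2) + 0.2·h(position 3) + 0.1·0
h(position 2) = 0.15·1 + 0.2·h(position 1) + 0.2·h(position 2) + 0.2·h(position 3) + 0.25·0
h(position 3) = 0.3·1 + 0.15·h(position 1) + 0.1·h(position 2) + 0.1·h(position 3) + 0.35·0
Solving: h(position 1) = 0.5569, h(position 2) = 0.4456, h(position 3) = 0.4757.
Starting from position 3, the probability is 0.4757.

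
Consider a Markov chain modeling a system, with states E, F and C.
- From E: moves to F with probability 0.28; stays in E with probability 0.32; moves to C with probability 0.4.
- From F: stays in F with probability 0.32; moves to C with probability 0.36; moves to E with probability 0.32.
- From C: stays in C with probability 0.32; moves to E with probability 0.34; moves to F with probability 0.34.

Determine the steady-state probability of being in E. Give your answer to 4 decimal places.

0.3272

Let the stationary distribution be π with π = πP and π_1 + π_2 + π_3 = 1.
π_1 = 0.32·π_1 + 0.32·π_2 + 0.34·π_3
π_2 = 0.28·π_1 + 0.32·π_2 + 0.34·π_3
Solving with the normalization constraint gives π = (0.3272, 0.3141, 0.3587).
So the stationary probability of E is 0.3272.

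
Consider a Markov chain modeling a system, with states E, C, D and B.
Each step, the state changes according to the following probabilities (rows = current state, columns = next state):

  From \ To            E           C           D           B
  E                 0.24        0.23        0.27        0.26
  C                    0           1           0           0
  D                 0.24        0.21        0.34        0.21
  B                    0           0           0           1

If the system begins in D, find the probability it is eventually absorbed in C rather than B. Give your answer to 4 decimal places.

Let h(s) be the probability of absorption at C starting from transient state s. Then h(C) = 1 and h(B) = 0. By first-step analysis:
h(E) = 0.24·h(E) + 0.23·1 + 0.27·h(D) + 0.26·0
h(D) = 0.24·h(E) + 0.21·1 + 0.34·h(D) + 0.21·0
Solving: h(E) = 0.4773, h(D) = 0.4918.
Starting from D, the probability is 0.4918.

0.4918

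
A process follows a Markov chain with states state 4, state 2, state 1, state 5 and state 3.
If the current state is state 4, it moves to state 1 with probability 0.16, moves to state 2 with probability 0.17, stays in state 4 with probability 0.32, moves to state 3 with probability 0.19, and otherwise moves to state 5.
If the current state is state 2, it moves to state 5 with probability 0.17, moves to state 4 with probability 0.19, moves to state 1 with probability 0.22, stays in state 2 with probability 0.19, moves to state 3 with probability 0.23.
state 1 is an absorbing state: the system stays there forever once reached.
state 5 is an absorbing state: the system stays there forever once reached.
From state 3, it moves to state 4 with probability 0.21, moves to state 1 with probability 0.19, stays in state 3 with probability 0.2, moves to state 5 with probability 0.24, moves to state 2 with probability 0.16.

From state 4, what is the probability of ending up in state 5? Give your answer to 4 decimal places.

0.5019

Let h(s) be the probability of absorption at state 5 starting from transient state s. Then h(state 5) = 1 and h(state 1) = 0. By first-step analysis:
h(state 4) = 0.32·h(state 4) + 0.17·h(state 2) + 0.16·0 + 0.16·1 + 0.19·h(state 3)
h(state 2) = 0.19·h(state 4) + 0.19·h(state 2) + 0.22·0 + 0.17·1 + 0.23·h(state 3)
h(state 3) = 0.21·h(state 4) + 0.16·h(state 2) + 0.19·0 + 0.24·1 + 0.2·h(state 3)
Solving: h(state 4) = 0.5019, h(state 2) = 0.4773, h(state 3) = 0.5272.
Starting from state 4, the probability is 0.5019.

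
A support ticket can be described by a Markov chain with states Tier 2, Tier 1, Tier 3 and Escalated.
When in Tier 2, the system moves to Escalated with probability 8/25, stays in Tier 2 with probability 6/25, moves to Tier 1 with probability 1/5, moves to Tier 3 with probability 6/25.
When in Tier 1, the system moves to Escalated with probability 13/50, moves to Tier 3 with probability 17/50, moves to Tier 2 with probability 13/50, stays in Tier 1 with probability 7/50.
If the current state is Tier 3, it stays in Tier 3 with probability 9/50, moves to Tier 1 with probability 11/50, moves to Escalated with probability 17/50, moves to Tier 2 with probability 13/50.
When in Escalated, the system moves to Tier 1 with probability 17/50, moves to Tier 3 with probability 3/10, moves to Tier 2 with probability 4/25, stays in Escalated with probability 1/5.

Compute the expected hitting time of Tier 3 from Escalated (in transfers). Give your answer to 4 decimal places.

3.3528

Let t(s) be the expected number of transfers to first reach Tier 3 from state s, with t(Tier 3) = 0. Conditioning on the first transfer:
t(Tier 2) = 1 + 0.24·t(Tier 2) + 0.2·t(Tier 1) + 0.32·t(Escalated)
t(Tier 1) = 1 + 0.26·t(Tier 2) + 0.14·t(Tier 1) + 0.26·t(Escalated)
t(Escalated) = 1 + 0.16·t(Tier 2) + 0.34·t(Tier 1) + 0.2·t(Escalated)
Solving: t(Tier 2) = 3.5855, t(Tier 1) = 3.2604, t(Escalated) = 3.3528.
Expected transfers from Escalated to Tier 3: 3.3528.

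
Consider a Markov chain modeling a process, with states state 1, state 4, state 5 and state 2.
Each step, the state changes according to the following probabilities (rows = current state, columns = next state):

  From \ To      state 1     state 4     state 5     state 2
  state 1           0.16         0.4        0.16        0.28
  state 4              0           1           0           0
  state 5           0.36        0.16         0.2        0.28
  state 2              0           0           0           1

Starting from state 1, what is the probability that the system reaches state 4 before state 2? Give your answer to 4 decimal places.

0.5625

Let h(s) be the probability of absorption at state 4 starting from transient state s. Then h(state 4) = 1 and h(state 2) = 0. By first-step analysis:
h(state 1) = 0.16·h(state 1) + 0.4·1 + 0.16·h(state 5) + 0.28·0
h(state 5) = 0.36·h(state 1) + 0.16·1 + 0.2·h(state 5) + 0.28·0
Solving: h(state 1) = 0.5625, h(state 5) = 0.4531.
Starting from state 1, the probability is 0.5625.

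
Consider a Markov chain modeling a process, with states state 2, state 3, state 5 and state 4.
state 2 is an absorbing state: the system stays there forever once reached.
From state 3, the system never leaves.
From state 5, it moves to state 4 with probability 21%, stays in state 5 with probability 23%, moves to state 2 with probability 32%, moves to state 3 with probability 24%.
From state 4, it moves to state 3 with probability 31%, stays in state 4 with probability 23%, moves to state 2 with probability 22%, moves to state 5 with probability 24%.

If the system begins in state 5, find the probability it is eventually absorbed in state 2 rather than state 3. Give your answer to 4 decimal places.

Let h(s) be the probability of absorption at state 2 starting from transient state s. Then h(state 2) = 1 and h(state 3) = 0. By first-step analysis:
h(state 5) = 0.32·1 + 0.24·0 + 0.23·h(state 5) + 0.21·h(state 4)
h(state 4) = 0.22·1 + 0.31·0 + 0.24·h(state 5) + 0.23·h(state 4)
Solving: h(state 5) = 0.5394, h(state 4) = 0.4538.
Starting from state 5, the probability is 0.5394.

0.5394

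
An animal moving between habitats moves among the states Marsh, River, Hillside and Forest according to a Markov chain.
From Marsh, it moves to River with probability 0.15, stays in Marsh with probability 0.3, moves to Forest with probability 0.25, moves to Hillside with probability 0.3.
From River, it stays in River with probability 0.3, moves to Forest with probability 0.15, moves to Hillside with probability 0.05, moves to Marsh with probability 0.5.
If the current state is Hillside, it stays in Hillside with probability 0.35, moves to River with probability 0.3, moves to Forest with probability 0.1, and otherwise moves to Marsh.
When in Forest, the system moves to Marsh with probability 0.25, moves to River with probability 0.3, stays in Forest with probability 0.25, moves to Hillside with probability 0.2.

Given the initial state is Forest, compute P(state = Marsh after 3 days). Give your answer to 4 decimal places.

Propagate the distribution vector 3 days from Forest.
After 0 days: (0.0000, 0.0000, 0.0000, 1.0000)
After 1 day: (0.2500, 0.3000, 0.2000, 0.2500)
After 2 days: (0.3375, 0.2625, 0.2100, 0.1900)
After 3 days: (0.3325, 0.2494, 0.2259, 0.1923)
P(in Marsh after 3 days) = 0.3325

0.3325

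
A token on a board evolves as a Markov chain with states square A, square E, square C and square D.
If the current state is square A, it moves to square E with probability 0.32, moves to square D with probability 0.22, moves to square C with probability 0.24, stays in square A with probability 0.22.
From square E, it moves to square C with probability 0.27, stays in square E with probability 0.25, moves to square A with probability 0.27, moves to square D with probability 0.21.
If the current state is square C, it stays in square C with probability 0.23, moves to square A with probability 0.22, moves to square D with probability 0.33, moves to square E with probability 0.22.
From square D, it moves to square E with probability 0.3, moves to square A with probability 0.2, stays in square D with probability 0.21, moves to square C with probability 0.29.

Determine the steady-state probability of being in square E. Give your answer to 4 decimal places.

Let the stationary distribution be π with π = πP and π_1 + π_2 + π_3 + π_4 = 1.
π_1 = 0.22·π_1 + 0.27·π_2 + 0.22·π_3 + 0.2·π_4
π_2 = 0.32·π_1 + 0.25·π_2 + 0.22·π_3 + 0.3·π_4
π_3 = 0.24·π_1 + 0.27·π_2 + 0.23·π_3 + 0.29·π_4
Solving with the normalization constraint gives π = (0.2287, 0.2704, 0.2577, 0.2432).
So the stationary probability of square E is 0.2704.

0.2704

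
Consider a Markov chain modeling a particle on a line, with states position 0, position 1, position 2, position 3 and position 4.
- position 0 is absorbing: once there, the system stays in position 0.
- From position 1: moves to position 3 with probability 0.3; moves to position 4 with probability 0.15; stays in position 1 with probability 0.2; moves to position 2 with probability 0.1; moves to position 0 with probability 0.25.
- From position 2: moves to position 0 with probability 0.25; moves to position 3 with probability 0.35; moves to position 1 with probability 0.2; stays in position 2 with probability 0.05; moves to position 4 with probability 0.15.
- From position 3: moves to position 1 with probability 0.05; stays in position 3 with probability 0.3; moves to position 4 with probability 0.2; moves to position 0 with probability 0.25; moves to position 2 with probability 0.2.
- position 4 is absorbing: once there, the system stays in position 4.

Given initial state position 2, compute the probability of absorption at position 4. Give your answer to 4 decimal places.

Let h(s) be the probability of absorption at position 4 starting from transient state s. Then h(position 4) = 1 and h(position 0) = 0. By first-step analysis:
h(position 1) = 0.25·0 + 0.2·h(position 1) + 0.1·h(position 2) + 0.3·h(position 3) + 0.15·1
h(position 2) = 0.25·0 + 0.2·h(position 1) + 0.05·h(position 2) + 0.35·h(position 3) + 0.15·1
h(position 3) = 0.25·0 + 0.05·h(position 1) + 0.2·h(position 2) + 0.3·h(position 3) + 0.2·1
Solving: h(position 1) = 0.3980, h(position 2) = 0.3995, h(position 3) = 0.4283.
Starting from position 2, the probability is 0.3995.

0.3995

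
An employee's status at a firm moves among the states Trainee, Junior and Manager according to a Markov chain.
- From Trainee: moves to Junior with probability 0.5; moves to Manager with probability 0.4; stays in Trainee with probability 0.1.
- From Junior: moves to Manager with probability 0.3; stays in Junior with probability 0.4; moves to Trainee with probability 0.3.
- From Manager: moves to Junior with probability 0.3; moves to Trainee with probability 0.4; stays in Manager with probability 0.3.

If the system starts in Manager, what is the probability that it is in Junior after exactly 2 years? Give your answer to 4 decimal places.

Sum over the intermediate state after 1 year:
P = P(Manager→Trainee)·P(Trainee→Junior) + P(Manager→Junior)·P(Junior→Junior) + P(Manager→Manager)·P(Manager→Junior)
  = 0.4×0.5 + 0.3×0.4 + 0.3×0.3
  = 0.2000 + 0.1200 + 0.0900 = 0.4100

0.4100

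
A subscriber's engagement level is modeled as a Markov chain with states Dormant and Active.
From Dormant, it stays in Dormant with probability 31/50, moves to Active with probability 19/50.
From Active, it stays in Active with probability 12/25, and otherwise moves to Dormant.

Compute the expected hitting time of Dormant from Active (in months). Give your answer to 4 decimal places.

Let t(s) be the expected number of months to first reach Dormant from state s, with t(Dormant) = 0. Conditioning on the first month:
t(Active) = 1 + 0.48·t(Active)
Solving: t(Active) = 1.9231.
Expected months from Active to Dormant: 1.9231.

1.9231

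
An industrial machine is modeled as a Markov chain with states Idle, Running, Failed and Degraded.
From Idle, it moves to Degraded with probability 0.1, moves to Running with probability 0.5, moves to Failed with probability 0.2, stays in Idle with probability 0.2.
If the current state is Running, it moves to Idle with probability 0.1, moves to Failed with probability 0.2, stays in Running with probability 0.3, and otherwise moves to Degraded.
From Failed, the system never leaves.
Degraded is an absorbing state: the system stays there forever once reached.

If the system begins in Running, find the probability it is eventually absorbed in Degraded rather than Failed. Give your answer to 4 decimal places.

Let h(s) be the probability of absorption at Degraded starting from transient state s. Then h(Degraded) = 1 and h(Failed) = 0. By first-step analysis:
h(Idle) = 0.2·h(Idle) + 0.5·h(Running) + 0.2·0 + 0.1·1
h(Running) = 0.1·h(Idle) + 0.3·h(Running) + 0.2·0 + 0.4·1
Solving: h(Idle) = 0.5294, h(Running) = 0.6471.
Starting from Running, the probability is 0.6471.

0.6471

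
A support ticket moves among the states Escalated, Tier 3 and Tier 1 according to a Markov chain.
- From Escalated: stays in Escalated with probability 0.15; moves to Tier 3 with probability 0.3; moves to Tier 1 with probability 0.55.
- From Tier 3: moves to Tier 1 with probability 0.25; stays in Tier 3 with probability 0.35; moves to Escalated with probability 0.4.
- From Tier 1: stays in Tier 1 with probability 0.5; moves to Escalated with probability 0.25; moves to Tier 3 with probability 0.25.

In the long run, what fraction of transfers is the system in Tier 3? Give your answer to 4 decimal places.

Let the stationary distribution be π with π = πP and π_1 + π_2 + π_3 = 1.
π_1 = 0.15·π_1 + 0.4·π_2 + 0.25·π_3
π_2 = 0.3·π_1 + 0.35·π_2 + 0.25·π_3
Solving with the normalization constraint gives π = (0.2672, 0.2926, 0.4402).
So the stationary probability of Tier 3 is 0.2926.

0.2926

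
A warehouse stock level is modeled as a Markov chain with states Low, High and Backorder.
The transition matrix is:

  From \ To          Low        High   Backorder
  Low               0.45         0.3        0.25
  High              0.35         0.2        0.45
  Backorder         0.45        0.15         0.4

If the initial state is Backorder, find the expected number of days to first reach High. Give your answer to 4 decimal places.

4.5977

Let t(s) be the expected number of days to first reach High from state s, with t(High) = 0. Conditioning on the first day:
t(Low) = 1 + 0.45·t(Low) + 0.25·t(Backorder)
t(Backorder) = 1 + 0.45·t(Low) + 0.4·t(Backorder)
Solving: t(Low) = 3.9080, t(Backorder) = 4.5977.
Expected days from Backorder to High: 4.5977.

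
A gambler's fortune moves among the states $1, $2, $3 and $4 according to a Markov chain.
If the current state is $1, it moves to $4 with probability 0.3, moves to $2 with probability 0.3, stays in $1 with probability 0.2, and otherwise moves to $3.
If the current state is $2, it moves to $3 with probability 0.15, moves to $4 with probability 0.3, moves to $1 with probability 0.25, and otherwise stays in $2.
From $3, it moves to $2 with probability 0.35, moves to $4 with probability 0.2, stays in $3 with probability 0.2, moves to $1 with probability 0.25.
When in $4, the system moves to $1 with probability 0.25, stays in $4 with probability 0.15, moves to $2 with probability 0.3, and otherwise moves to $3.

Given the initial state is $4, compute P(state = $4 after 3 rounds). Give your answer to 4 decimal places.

Propagate the distribution vector 3 rounds from $4.
After 0 rounds: (0.0000, 0.0000, 0.0000, 1.0000)
After 1 round: (0.2500, 0.3000, 0.3000, 0.1500)
After 2 rounds: (0.2375, 0.3150, 0.2000, 0.2475)
After 3 rounds: (0.2381, 0.3100, 0.2090, 0.2429)
P(in $4 after 3 rounds) = 0.2429

0.2429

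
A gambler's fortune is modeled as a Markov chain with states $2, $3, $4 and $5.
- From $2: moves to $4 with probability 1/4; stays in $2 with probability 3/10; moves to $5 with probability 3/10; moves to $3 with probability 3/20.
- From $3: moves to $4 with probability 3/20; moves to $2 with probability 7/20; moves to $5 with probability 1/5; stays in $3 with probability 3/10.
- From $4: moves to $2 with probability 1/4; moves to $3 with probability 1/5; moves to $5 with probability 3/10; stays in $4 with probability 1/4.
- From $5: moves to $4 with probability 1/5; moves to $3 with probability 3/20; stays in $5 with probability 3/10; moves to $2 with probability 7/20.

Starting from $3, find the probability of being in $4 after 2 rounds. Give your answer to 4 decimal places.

0.2100

Propagate the distribution vector 2 rounds from $3.
After 0 rounds: (0.0000, 1.0000, 0.0000, 0.0000)
After 1 round: (0.3500, 0.3000, 0.1500, 0.2000)
After 2 rounds: (0.3175, 0.2025, 0.2100, 0.2700)
P(in $4 after 2 rounds) = 0.2100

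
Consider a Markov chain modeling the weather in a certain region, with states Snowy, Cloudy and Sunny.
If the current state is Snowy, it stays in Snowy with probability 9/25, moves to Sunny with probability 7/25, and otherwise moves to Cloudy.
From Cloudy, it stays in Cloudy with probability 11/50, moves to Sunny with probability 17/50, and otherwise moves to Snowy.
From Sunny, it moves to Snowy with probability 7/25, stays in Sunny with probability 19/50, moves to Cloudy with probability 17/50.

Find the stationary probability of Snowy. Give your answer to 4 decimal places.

Let the stationary distribution be π with π = πP and π_1 + π_2 + π_3 = 1.
π_1 = 0.36·π_1 + 0.44·π_2 + 0.28·π_3
π_2 = 0.36·π_1 + 0.22·π_2 + 0.34·π_3
Solving with the normalization constraint gives π = (0.3583, 0.3100, 0.3318).
So the stationary probability of Snowy is 0.3583.

0.3583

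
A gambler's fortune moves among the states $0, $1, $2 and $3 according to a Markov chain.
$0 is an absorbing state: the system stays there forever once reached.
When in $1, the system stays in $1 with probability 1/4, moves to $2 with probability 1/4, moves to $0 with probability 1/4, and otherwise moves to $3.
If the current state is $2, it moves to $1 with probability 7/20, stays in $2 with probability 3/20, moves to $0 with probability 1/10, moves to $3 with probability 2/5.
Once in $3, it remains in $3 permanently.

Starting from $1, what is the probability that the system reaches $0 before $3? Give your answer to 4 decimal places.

Let h(s) be the probability of absorption at $0 starting from transient state s. Then h($0) = 1 and h($3) = 0. By first-step analysis:
h($1) = 0.25·1 + 0.25·h($1) + 0.25·h($2) + 0.25·0
h($2) = 0.1·1 + 0.35·h($1) + 0.15·h($2) + 0.4·0
Solving: h($1) = 0.4318, h($2) = 0.2955.
Starting from $1, the probability is 0.4318.

0.4318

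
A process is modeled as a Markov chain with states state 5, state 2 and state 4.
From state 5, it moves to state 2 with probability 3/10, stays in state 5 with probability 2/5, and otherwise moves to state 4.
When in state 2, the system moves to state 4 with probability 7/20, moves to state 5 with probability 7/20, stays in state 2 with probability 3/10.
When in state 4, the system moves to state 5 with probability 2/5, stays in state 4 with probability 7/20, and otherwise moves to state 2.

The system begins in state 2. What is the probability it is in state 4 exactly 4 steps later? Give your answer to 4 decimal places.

Propagate the distribution vector 4 steps from state 2.
After 0 steps: (0.0000, 1.0000, 0.0000)
After 1 step: (0.3500, 0.3000, 0.3500)
After 2 steps: (0.3850, 0.2825, 0.3325)
After 3 steps: (0.3859, 0.2834, 0.3308)
After 4 steps: (0.3858, 0.2835, 0.3307)
P(in state 4 after 4 steps) = 0.3307

0.3307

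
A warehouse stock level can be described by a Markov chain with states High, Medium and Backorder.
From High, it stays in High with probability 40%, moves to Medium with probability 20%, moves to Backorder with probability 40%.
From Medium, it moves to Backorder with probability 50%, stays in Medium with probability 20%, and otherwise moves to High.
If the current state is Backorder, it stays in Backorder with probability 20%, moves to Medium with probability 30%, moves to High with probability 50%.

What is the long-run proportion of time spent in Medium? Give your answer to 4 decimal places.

0.2353

Let the stationary distribution be π with π = πP and π_1 + π_2 + π_3 = 1.
π_1 = 0.4·π_1 + 0.3·π_2 + 0.5·π_3
π_2 = 0.2·π_1 + 0.2·π_2 + 0.3·π_3
Solving with the normalization constraint gives π = (0.4118, 0.2353, 0.3529).
So the stationary probability of Medium is 0.2353.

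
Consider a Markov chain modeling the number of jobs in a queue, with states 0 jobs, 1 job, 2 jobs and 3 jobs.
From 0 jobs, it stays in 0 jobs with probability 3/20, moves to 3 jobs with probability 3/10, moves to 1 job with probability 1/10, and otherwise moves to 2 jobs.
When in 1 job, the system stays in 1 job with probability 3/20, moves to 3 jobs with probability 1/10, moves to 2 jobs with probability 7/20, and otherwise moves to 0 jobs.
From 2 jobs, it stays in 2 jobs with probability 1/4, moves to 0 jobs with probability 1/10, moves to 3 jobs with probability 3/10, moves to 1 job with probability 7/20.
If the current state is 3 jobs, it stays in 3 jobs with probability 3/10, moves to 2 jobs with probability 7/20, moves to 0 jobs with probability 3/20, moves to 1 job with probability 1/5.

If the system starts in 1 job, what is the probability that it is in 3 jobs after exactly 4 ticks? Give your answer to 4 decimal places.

0.2548

Propagate the distribution vector 4 ticks from 1 job.
After 0 ticks: (0.0000, 1.0000, 0.0000, 0.0000)
After 1 tick: (0.4000, 0.1500, 0.3500, 0.1000)
After 2 ticks: (0.1700, 0.2050, 0.3550, 0.2700)
After 3 ticks: (0.1835, 0.2260, 0.3315, 0.2590)
After 4 ticks: (0.1899, 0.2201, 0.3352, 0.2548)
P(in 3 jobs after 4 ticks) = 0.2548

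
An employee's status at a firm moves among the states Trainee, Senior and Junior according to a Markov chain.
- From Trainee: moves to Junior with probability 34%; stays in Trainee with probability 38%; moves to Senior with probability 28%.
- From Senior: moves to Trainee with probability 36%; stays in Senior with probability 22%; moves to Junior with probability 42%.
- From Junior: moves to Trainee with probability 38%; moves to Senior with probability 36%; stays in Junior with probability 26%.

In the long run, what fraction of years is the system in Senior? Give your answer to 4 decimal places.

0.2895

Let the stationary distribution be π with π = πP and π_1 + π_2 + π_3 = 1.
π_1 = 0.38·π_1 + 0.36·π_2 + 0.38·π_3
π_2 = 0.28·π_1 + 0.22·π_2 + 0.36·π_3
Solving with the normalization constraint gives π = (0.3742, 0.2895, 0.3363).
So the stationary probability of Senior is 0.2895.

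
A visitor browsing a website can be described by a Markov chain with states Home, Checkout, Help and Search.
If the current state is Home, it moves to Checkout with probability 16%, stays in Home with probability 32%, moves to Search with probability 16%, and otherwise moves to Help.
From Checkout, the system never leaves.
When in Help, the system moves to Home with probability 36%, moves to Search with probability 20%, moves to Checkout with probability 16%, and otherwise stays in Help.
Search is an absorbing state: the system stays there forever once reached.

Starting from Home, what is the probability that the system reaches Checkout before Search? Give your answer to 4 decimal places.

Let h(s) be the probability of absorption at Checkout starting from transient state s. Then h(Checkout) = 1 and h(Search) = 0. By first-step analysis:
h(Home) = 0.32·h(Home) + 0.16·1 + 0.36·h(Help) + 0.16·0
h(Help) = 0.36·h(Home) + 0.16·1 + 0.28·h(Help) + 0.2·0
Solving: h(Home) = 0.4800, h(Help) = 0.4622.
Starting from Home, the probability is 0.4800.

0.4800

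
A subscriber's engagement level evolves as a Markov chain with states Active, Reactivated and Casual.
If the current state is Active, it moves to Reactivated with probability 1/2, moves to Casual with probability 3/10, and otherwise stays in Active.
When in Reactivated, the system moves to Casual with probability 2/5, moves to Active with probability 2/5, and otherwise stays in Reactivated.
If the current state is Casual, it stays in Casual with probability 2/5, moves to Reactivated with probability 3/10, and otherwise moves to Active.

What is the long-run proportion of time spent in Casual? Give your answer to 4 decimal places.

Let the stationary distribution be π with π = πP and π_1 + π_2 + π_3 = 1.
π_1 = 0.2·π_1 + 0.4·π_2 + 0.3·π_3
π_2 = 0.5·π_1 + 0.2·π_2 + 0.3·π_3
Solving with the normalization constraint gives π = (0.3025, 0.3277, 0.3697).
So the stationary probability of Casual is 0.3697.

0.3697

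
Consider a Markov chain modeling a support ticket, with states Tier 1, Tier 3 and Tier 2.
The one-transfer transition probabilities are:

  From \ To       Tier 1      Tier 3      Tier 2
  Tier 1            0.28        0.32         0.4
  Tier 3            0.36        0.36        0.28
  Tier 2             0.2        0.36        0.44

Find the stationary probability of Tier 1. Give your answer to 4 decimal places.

Let the stationary distribution be π with π = πP and π_1 + π_2 + π_3 = 1.
π_1 = 0.28·π_1 + 0.36·π_2 + 0.2·π_3
π_2 = 0.32·π_1 + 0.36·π_2 + 0.36·π_3
Solving with the normalization constraint gives π = (0.2781, 0.3489, 0.3731).
So the stationary probability of Tier 1 is 0.2781.

0.2781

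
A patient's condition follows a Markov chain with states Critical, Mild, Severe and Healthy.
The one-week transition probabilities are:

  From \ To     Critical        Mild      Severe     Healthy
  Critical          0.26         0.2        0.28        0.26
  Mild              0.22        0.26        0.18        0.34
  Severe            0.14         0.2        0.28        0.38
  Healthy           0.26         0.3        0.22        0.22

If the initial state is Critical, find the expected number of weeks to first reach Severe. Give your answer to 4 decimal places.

Let t(s) be the expected number of weeks to first reach Severe from state s, with t(Severe) = 0. Conditioning on the first week:
t(Critical) = 1 + 0.26·t(Critical) + 0.2·t(Mild) + 0.26·t(Healthy)
t(Mild) = 1 + 0.22·t(Critical) + 0.26·t(Mild) + 0.34·t(Healthy)
t(Healthy) = 1 + 0.26·t(Critical) + 0.3·t(Mild) + 0.22·t(Healthy)
Solving: t(Critical) = 4.1710, t(Mild) = 4.6390, t(Healthy) = 4.4566.
Expected weeks from Critical to Severe: 4.1710.

4.1710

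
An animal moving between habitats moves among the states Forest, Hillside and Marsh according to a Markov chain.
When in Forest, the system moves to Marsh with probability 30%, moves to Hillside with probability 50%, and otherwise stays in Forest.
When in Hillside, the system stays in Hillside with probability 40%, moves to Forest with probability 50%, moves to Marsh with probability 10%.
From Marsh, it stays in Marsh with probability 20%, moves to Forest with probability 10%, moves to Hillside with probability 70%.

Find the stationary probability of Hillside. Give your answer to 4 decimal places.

0.4880

Let the stationary distribution be π with π = πP and π_1 + π_2 + π_3 = 1.
π_1 = 0.2·π_1 + 0.5·π_2 + 0.1·π_3
π_2 = 0.5·π_1 + 0.4·π_2 + 0.7·π_3
Solving with the normalization constraint gives π = (0.3280, 0.4880, 0.1840).
So the stationary probability of Hillside is 0.4880.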